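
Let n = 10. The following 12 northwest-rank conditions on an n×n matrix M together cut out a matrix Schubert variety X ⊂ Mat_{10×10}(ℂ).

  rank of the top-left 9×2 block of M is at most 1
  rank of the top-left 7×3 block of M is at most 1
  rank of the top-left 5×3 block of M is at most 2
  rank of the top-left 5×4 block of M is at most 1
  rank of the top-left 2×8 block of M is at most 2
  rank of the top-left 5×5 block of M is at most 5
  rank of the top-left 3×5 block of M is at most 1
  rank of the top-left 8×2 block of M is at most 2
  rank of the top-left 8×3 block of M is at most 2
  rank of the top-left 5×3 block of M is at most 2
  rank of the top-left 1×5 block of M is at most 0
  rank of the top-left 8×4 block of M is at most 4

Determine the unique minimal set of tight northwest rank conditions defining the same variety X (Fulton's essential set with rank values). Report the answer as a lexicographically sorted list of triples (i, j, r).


Reconstructing r_w from the 12 given conditions:

  row 1: 0 0 0 0 0 1 1 1 1 1
  row 2: 1 1 1 1 1 2 2 2 2 2
  row 3: 1 1 1 1 1 2 3 3 3 3
  row 4: 1 1 1 1 2 3 4 4 4 4
  row 5: 1 1 1 1 2 3 4 5 5 5
  row 6: 1 1 1 2 3 4 5 6 6 6
  row 7: 1 1 1 2 3 4 5 6 7 7
  row 8: 1 1 2 3 4 5 6 7 8 8
  row 9: 1 1 2 3 4 5 6 7 8 9
  row 10: 1 2 3 4 5 6 7 8 9 10

reading off 1-entries of Δ²R: w = (6, 1, 7, 5, 8, 4, 9, 3, 10, 2).

Fulton essential set (5 of the 21 Rothe cells):

[(1, 5, 0), (3, 5, 1), (5, 4, 1), (7, 3, 1), (9, 2, 1)]


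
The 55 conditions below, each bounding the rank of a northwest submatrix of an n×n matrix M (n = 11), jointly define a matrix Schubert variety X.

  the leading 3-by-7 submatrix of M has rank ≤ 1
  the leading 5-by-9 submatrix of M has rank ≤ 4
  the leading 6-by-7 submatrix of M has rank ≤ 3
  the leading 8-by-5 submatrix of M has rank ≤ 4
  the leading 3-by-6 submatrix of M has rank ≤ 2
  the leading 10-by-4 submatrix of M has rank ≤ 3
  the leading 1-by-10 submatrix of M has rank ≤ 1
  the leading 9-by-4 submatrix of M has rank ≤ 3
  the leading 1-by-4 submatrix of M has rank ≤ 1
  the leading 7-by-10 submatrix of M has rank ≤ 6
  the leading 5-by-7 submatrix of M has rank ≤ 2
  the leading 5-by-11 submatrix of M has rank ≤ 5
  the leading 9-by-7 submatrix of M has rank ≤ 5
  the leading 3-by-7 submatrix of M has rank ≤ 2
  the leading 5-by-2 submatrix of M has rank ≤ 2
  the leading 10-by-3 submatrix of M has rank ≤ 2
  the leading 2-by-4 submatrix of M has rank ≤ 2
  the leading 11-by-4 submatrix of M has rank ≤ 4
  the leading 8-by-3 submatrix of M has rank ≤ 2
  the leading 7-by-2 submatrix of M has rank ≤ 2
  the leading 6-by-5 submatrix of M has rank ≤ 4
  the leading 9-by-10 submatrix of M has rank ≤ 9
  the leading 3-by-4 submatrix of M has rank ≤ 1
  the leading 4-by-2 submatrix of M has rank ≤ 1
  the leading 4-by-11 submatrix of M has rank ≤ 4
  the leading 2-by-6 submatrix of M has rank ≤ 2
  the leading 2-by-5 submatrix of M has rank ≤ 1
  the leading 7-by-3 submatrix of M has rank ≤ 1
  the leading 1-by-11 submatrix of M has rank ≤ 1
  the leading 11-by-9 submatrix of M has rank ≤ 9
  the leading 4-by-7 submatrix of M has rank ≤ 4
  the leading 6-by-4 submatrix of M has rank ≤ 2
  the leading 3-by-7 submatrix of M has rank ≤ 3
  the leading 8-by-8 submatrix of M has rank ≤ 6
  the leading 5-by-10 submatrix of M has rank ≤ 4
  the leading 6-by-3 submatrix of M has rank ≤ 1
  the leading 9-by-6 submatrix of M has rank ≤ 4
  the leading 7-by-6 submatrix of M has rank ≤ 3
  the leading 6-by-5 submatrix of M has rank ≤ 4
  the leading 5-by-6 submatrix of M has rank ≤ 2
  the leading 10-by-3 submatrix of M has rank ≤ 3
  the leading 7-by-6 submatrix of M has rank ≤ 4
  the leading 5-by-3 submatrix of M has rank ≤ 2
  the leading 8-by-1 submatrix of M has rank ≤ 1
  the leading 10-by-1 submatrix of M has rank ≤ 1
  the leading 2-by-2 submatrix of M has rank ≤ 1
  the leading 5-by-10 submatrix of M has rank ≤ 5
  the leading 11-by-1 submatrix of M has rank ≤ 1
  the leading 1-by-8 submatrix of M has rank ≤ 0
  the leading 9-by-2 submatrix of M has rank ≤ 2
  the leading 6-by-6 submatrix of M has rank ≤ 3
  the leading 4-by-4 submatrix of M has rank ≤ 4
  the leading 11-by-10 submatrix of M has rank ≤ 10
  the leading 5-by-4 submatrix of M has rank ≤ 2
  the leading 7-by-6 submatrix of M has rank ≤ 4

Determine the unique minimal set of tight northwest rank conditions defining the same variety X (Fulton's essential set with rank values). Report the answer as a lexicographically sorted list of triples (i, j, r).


Rank table r_w(11×11) implied by the 55 constraints:

  0 | 0 | 0 | 0 | 0 | 0 | 0 | 0 | 1 | 1 | 1
  1 | 1 | 1 | 1 | 1 | 1 | 1 | 1 | 2 | 2 | 2
  1 | 1 | 1 | 1 | 1 | 1 | 1 | 2 | 3 | 3 | 3
  1 | 1 | 1 | 2 | 2 | 2 | 2 | 3 | 4 | 4 | 4
  1 | 1 | 1 | 2 | 2 | 2 | 2 | 3 | 4 | 4 | 5
  1 | 1 | 1 | 2 | 3 | 3 | 3 | 4 | 5 | 5 | 6
  1 | 1 | 1 | 2 | 3 | 3 | 4 | 5 | 6 | 6 | 7
  1 | 2 | 2 | 3 | 4 | 4 | 5 | 6 | 7 | 7 | 8
  1 | 2 | 2 | 3 | 4 | 4 | 5 | 6 | 7 | 8 | 9
  1 | 2 | 2 | 3 | 4 | 5 | 6 | 7 | 8 | 9 | 10
  1 | 2 | 3 | 4 | 5 | 6 | 7 | 8 | 9 | 10 | 11

so w = (9, 1, 8, 4, 11, 5, 7, 2, 10, 6, 3).

|D(w)|=30, |Ess(w)|=8:

[(1, 8, 0), (3, 7, 1), (5, 7, 2), (5, 10, 4), (7, 3, 1), (7, 6, 3), (9, 6, 4), (10, 3, 2)]


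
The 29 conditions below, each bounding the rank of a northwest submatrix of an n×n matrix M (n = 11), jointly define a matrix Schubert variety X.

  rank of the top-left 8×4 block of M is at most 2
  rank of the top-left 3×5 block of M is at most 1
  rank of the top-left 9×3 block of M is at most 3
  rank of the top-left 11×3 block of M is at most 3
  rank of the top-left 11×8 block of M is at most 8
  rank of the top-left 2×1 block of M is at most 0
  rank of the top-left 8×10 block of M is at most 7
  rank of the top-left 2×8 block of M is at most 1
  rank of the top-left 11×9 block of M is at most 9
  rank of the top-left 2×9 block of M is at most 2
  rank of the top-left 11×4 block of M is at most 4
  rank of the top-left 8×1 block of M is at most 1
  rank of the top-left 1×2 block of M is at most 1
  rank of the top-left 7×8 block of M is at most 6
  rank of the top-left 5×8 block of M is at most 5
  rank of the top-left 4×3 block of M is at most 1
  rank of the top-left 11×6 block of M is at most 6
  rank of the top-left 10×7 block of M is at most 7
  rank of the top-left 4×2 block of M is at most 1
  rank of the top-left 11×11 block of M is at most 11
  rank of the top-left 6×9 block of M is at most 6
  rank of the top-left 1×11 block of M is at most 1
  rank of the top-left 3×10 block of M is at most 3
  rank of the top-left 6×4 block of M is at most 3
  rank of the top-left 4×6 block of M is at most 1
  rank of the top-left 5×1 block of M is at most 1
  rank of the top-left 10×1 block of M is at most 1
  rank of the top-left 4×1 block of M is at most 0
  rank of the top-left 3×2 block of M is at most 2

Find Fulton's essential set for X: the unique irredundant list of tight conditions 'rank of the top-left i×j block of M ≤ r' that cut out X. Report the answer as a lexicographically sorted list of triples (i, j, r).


Reconstructing r_w from the 29 given conditions:

  0, 1, 1, 1, 1, 1, 1, 1, 1, 1, 1
  0, 1, 1, 1, 1, 1, 1, 1, 2, 2, 2
  0, 1, 1, 1, 1, 1, 2, 2, 3, 3, 3
  0, 1, 1, 1, 1, 1, 2, 3, 4, 4, 4
  1, 2, 2, 2, 2, 2, 3, 4, 5, 5, 5
  1, 2, 2, 2, 3, 3, 4, 5, 6, 6, 6
  1, 2, 2, 2, 3, 4, 5, 6, 7, 7, 7
  1, 2, 2, 2, 3, 4, 5, 6, 7, 7, 8
  1, 2, 3, 3, 4, 5, 6, 7, 8, 8, 9
  1, 2, 3, 4, 5, 6, 7, 8, 9, 9, 10
  1, 2, 3, 4, 5, 6, 7, 8, 9, 10, 11

giving w = (2, 9, 7, 8, 1, 5, 6, 11, 3, 4, 10) via Δ²R.

5 SE-corners of the 25-cell Rothe diagram give Ess(w):

[(2, 8, 1), (4, 1, 0), (4, 6, 1), (8, 4, 2), (8, 10, 7)]


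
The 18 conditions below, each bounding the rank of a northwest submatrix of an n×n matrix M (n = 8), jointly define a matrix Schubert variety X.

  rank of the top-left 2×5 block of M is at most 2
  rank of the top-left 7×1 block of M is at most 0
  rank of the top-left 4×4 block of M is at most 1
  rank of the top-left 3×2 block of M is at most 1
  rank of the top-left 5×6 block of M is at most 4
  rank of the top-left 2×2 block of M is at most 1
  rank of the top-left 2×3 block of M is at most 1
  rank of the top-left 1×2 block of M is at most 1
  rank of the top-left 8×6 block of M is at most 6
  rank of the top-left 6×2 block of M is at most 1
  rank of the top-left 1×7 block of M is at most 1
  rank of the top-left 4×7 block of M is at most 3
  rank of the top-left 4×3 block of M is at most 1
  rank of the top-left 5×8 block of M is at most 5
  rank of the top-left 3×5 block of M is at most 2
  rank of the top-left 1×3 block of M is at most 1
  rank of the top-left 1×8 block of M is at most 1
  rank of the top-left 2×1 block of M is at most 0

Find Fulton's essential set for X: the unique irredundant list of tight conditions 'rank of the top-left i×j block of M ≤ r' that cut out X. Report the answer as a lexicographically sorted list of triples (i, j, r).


Recovering R(i,j) via the rank-extension bound from the 18 conditions:

  R[1]: 0  1  1  1  1  1  1  1
  R[2]: 0  1  1  1  2  2  2  2
  R[3]: 0  1  1  1  2  3  3  3
  R[4]: 0  1  1  1  2  3  3  4
  R[5]: 0  1  2  2  3  4  4  5
  R[6]: 0  1  2  3  4  5  5  6
  R[7]: 0  1  2  3  4  5  6  7
  R[8]: 1  2  3  4  5  6  7  8

reading off 1-entries of Δ²R: w = (2, 5, 6, 8, 3, 4, 7, 1).

Fulton essential set (3 of the 14 Rothe cells):

[(4, 4, 1), (4, 7, 3), (7, 1, 0)]


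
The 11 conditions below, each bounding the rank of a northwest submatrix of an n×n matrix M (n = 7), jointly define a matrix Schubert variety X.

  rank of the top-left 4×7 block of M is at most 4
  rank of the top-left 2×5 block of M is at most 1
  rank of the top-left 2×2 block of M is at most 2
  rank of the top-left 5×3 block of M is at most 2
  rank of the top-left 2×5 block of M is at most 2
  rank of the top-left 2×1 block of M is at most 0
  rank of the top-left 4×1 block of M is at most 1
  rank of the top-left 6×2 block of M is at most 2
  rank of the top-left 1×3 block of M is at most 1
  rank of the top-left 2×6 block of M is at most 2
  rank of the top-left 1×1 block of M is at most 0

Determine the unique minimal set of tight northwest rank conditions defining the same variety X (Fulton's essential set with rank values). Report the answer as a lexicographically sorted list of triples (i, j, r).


Computing R[i][j] = min implied NW-rank bound (n=7, 11 conditions):

  i=1: 0 1 1 1 1 1 1
  i=2: 0 1 1 1 1 2 2
  i=3: 1 2 2 2 2 3 3
  i=4: 1 2 2 3 3 4 4
  i=5: 1 2 2 3 4 5 5
  i=6: 1 2 3 4 5 6 6
  i=7: 1 2 3 4 5 6 7

giving w = (2, 6, 1, 4, 5, 3, 7) via Δ²R.

Rothe diagram D(w) (7 cells), 3 SE-corners (essential conditions):

[(2, 1, 0), (2, 5, 1), (5, 3, 2)]


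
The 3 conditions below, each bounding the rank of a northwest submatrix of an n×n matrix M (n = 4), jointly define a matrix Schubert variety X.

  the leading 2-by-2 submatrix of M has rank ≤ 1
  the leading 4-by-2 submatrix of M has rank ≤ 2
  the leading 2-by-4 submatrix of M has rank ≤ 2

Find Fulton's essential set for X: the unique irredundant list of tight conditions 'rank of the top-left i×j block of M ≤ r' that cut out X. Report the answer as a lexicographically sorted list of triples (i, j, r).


The tightest implied rank at each (i,j), from the 3 conditions:

  R[1]: 1 | 1 | 1 | 1
  R[2]: 1 | 1 | 2 | 2
  R[3]: 1 | 2 | 3 | 3
  R[4]: 1 | 2 | 3 | 4

reading off 1-entries of Δ²R: w = (1, 3, 2, 4).

Rothe diagram D(w) (1 cell), 1 SE-corner (essential condition):

[(2, 2, 1)]


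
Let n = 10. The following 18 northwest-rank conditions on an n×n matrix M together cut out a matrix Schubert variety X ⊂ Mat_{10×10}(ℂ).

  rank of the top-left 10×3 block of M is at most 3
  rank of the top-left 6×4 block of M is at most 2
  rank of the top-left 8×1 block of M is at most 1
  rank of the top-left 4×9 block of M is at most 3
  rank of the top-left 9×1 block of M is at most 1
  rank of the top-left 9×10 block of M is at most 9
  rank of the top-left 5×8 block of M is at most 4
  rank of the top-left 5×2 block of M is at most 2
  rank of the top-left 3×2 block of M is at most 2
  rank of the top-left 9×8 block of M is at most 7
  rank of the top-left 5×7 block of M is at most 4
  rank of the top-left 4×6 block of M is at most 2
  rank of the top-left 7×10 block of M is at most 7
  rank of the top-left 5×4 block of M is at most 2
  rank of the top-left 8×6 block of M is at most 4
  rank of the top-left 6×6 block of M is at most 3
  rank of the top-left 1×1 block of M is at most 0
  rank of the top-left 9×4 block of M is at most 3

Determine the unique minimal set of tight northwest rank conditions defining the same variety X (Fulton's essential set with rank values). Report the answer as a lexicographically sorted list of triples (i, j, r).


Reconstructing r_w from the 18 given conditions:

  0  1  1  1  1  1  1  1  1  1
  1  2  2  2  2  2  2  2  2  2
  1  2  2  2  2  2  3  3  3  3
  1  2  2  2  2  2  3  3  3  4
  1  2  2  2  3  3  4  4  4  5
  1  2  2  2  3  3  4  5  5  6
  1  2  3  3  4  4  5  6  6  7
  1  2  3  3  4  4  5  6  7  8
  1  2  3  3  4  5  6  7  8  9
  1  2  3  4  5  6  7  8  9  10

second differences of R give the permutation w = (2, 1, 7, 10, 5, 8, 3, 9, 6, 4).

ℓ(w)=19; the 7 essential cells (i,j,r):

[(1, 1, 0), (4, 6, 2), (4, 9, 3), (6, 4, 2), (6, 6, 3), (8, 6, 4), (9, 4, 3)]


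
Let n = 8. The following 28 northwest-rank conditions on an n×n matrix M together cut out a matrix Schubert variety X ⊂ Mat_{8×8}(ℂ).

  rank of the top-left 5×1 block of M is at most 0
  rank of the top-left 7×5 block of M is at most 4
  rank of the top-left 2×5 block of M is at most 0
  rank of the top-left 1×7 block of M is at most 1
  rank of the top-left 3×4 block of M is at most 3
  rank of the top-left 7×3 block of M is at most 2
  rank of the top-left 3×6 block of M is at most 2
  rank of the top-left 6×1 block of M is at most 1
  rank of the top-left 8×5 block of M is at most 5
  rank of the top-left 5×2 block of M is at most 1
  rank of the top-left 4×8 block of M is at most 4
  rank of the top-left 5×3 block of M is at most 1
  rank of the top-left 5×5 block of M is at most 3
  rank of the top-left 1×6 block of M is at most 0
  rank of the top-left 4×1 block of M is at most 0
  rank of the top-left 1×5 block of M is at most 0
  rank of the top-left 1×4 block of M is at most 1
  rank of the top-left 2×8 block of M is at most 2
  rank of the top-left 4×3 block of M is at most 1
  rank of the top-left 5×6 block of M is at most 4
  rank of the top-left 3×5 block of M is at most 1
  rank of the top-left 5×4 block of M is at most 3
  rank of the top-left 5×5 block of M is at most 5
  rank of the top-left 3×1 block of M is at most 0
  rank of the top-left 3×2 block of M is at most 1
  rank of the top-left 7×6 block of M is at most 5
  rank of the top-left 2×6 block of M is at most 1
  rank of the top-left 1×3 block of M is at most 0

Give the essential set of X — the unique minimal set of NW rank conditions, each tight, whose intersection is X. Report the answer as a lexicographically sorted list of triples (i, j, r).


The tightest implied rank at each (i,j), from the 28 conditions:

  i=1: 0, 0, 0, 0, 0, 0, 1, 1
  i=2: 0, 0, 0, 0, 0, 1, 2, 2
  i=3: 0, 1, 1, 1, 1, 2, 3, 3
  i=4: 0, 1, 1, 2, 2, 3, 4, 4
  i=5: 0, 1, 1, 2, 3, 4, 5, 5
  i=6: 1, 2, 2, 3, 4, 5, 6, 6
  i=7: 1, 2, 2, 3, 4, 5, 6, 7
  i=8: 1, 2, 3, 4, 5, 6, 7, 8

hence w(1..8) = (7, 6, 2, 4, 5, 1, 8, 3).

ℓ(w)=17; the 5 essential cells (i,j,r):

[(1, 6, 0), (2, 5, 0), (5, 1, 0), (5, 3, 1), (7, 3, 2)]


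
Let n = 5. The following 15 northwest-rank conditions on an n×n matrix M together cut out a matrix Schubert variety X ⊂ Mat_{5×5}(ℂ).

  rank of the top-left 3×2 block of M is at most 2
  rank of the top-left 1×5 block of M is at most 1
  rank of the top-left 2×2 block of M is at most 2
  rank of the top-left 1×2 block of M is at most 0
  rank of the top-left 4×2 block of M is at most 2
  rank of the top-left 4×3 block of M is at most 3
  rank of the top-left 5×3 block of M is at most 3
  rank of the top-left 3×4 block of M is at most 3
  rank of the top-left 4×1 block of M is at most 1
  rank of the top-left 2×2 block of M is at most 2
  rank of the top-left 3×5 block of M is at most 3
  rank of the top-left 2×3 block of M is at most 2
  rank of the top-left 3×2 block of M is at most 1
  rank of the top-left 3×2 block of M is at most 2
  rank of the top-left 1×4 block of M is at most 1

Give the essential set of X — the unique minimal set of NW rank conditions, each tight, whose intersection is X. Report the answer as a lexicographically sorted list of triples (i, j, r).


Rank table r_w(5×5) implied by the 15 constraints:

  row 1: 0, 0, 1, 1, 1
  row 2: 1, 1, 2, 2, 2
  row 3: 1, 1, 2, 3, 3
  row 4: 1, 2, 3, 4, 4
  row 5: 1, 2, 3, 4, 5

giving w = (3, 1, 4, 2, 5) via Δ²R.

D(w) has 3 cells with 2 SE-corners; essential set:

[(1, 2, 0), (3, 2, 1)]


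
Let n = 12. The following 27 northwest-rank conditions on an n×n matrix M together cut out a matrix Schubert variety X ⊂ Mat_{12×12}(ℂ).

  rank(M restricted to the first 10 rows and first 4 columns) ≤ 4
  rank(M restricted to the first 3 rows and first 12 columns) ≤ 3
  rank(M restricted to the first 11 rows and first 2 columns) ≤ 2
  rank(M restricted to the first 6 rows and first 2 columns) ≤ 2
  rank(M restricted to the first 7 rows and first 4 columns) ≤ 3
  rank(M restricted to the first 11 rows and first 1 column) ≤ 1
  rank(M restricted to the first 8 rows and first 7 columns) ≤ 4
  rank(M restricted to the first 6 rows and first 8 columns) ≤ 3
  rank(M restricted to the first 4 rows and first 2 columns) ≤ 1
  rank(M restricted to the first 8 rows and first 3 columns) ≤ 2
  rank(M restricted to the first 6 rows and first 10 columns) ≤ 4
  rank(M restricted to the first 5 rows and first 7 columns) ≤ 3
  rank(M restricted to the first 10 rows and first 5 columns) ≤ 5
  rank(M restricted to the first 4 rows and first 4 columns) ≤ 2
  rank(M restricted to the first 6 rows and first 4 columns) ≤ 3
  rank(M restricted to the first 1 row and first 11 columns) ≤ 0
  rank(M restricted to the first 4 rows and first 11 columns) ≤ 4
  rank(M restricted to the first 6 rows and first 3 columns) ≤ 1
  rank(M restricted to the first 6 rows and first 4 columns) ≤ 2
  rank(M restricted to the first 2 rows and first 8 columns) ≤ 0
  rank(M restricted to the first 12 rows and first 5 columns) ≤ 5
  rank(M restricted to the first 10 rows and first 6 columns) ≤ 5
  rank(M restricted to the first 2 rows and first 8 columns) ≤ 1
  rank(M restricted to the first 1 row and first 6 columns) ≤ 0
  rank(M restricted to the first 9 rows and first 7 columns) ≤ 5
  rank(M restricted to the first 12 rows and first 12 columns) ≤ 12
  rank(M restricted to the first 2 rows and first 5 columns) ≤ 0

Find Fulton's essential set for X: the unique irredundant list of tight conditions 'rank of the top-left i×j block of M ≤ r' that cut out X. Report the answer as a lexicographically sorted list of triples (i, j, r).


Rank table r_w(12×12) implied by the 27 constraints:

  row 1: 0  0  0  0  0  0  0  0  0  0  0  1
  row 2: 0  0  0  0  0  0  0  0  1  1  1  2
  row 3: 1  1  1  1  1  1  1  1  2  2  2  3
  row 4: 1  1  1  2  2  2  2  2  3  3  3  4
  row 5: 1  1  1  2  3  3  3  3  4  4  4  5
  row 6: 1  1  1  2  3  3  3  3  4  4  5  6
  row 7: 1  2  2  3  4  4  4  4  5  5  6  7
  row 8: 1  2  2  3  4  4  4  5  6  6  7  8
  row 9: 1  2  3  4  5  5  5  6  7  7  8  9
  row 10: 1  2  3  4  5  5  6  7  8  8  9  10
  row 11: 1  2  3  4  5  6  7  8  9  9  10  11
  row 12: 1  2  3  4  5  6  7  8  9  10  11  12

so w = (12, 9, 1, 4, 5, 11, 2, 8, 3, 7, 6, 10).

ℓ(w)=33; the 8 essential cells (i,j,r):

[(1, 11, 0), (2, 8, 0), (6, 3, 1), (6, 8, 3), (6, 10, 4), (8, 3, 2), (8, 7, 4), (10, 6, 5)]


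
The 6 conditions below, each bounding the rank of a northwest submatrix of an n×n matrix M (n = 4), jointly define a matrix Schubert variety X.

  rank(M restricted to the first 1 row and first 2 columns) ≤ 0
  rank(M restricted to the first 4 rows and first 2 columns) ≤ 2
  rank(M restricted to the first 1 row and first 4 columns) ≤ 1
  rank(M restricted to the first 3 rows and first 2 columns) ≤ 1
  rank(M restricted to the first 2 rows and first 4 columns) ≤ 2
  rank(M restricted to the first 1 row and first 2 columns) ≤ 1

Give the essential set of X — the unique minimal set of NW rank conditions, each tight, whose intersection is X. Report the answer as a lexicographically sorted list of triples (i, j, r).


Propagating the 6 rank bounds to every northwest block:

  i=1: 0 | 0 | 1 | 1
  i=2: 1 | 1 | 2 | 2
  i=3: 1 | 1 | 2 | 3
  i=4: 1 | 2 | 3 | 4

so w = (3, 1, 4, 2).

|D(w)|=3, |Ess(w)|=2:

[(1, 2, 0), (3, 2, 1)]


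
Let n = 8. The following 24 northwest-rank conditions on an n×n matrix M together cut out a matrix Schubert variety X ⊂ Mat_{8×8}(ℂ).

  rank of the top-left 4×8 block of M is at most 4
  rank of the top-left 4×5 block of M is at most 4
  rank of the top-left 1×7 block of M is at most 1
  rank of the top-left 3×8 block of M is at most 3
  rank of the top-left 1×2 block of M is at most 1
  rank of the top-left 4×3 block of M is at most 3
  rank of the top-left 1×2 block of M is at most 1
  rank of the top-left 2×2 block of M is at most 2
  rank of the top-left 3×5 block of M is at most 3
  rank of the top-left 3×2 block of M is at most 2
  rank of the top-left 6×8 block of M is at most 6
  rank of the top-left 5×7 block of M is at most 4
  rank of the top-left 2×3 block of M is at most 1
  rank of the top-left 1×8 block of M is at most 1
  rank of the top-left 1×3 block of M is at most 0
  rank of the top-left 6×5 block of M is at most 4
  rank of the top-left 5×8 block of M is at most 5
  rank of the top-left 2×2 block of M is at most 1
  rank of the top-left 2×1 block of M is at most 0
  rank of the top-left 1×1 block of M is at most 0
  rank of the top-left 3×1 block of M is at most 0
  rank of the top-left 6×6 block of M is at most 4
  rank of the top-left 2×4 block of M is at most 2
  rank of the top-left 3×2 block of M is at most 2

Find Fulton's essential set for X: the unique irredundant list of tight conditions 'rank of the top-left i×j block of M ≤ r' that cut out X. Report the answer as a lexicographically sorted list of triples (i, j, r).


Recovering R(i,j) via the rank-extension bound from the 24 conditions:

  0  0  0  1  1  1  1  1
  0  1  1  2  2  2  2  2
  0  1  2  3  3  3  3  3
  1  2  3  4  4  4  4  4
  1  2  3  4  4  4  4  5
  1  2  3  4  4  4  5  6
  1  2  3  4  5  5  6  7
  1  2  3  4  5  6  7  8

so w = (4, 2, 3, 1, 8, 7, 5, 6).

D(w) has 10 cells with 4 SE-corners; essential set:

[(1, 3, 0), (3, 1, 0), (5, 7, 4), (6, 6, 4)]


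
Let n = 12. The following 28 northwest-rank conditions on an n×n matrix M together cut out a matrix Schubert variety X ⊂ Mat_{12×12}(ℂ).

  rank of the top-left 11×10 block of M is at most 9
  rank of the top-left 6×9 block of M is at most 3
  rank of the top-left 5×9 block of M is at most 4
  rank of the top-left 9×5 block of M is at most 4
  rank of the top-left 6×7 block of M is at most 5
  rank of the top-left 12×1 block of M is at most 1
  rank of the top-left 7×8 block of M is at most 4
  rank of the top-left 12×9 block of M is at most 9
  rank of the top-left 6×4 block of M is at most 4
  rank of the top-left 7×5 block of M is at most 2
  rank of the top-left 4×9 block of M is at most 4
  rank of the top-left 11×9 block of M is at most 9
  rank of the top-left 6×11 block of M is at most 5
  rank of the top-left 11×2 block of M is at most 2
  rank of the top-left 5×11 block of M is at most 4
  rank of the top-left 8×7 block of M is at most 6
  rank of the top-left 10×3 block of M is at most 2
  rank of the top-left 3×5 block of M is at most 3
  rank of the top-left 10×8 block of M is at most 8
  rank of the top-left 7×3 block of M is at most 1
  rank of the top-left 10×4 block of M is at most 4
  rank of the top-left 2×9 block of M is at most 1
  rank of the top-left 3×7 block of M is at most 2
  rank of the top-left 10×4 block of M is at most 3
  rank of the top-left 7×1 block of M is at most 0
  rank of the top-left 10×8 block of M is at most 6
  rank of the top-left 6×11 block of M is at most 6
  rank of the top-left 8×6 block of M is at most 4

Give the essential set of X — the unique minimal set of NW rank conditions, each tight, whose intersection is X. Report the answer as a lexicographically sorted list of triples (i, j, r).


Reconstructing r_w from the 28 given conditions:

  row 1: 0 | 1 | 1 | 1 | 1 | 1 | 1 | 1 | 1 | 1 | 1 | 1
  row 2: 0 | 1 | 1 | 1 | 1 | 1 | 1 | 1 | 1 | 2 | 2 | 2
  row 3: 0 | 1 | 1 | 2 | 2 | 2 | 2 | 2 | 2 | 3 | 3 | 3
  row 4: 0 | 1 | 1 | 2 | 2 | 3 | 3 | 3 | 3 | 4 | 4 | 4
  row 5: 0 | 1 | 1 | 2 | 2 | 3 | 3 | 3 | 3 | 4 | 4 | 5
  row 6: 0 | 1 | 1 | 2 | 2 | 3 | 3 | 3 | 3 | 4 | 5 | 6
  row 7: 0 | 1 | 1 | 2 | 2 | 3 | 4 | 4 | 4 | 5 | 6 | 7
  row 8: 1 | 2 | 2 | 3 | 3 | 4 | 5 | 5 | 5 | 6 | 7 | 8
  row 9: 1 | 2 | 2 | 3 | 4 | 5 | 6 | 6 | 6 | 7 | 8 | 9
  row 10: 1 | 2 | 2 | 3 | 4 | 5 | 6 | 6 | 7 | 8 | 9 | 10
  row 11: 1 | 2 | 3 | 4 | 5 | 6 | 7 | 7 | 8 | 9 | 10 | 11
  row 12: 1 | 2 | 3 | 4 | 5 | 6 | 7 | 8 | 9 | 10 | 11 | 12

second differences of R give the permutation w = (2, 10, 4, 6, 12, 11, 7, 1, 5, 9, 3, 8).

ℓ(w)=33; the 8 essential cells (i,j,r):

[(2, 9, 1), (5, 11, 4), (6, 9, 3), (7, 1, 0), (7, 3, 1), (7, 5, 2), (10, 3, 2), (10, 8, 6)]


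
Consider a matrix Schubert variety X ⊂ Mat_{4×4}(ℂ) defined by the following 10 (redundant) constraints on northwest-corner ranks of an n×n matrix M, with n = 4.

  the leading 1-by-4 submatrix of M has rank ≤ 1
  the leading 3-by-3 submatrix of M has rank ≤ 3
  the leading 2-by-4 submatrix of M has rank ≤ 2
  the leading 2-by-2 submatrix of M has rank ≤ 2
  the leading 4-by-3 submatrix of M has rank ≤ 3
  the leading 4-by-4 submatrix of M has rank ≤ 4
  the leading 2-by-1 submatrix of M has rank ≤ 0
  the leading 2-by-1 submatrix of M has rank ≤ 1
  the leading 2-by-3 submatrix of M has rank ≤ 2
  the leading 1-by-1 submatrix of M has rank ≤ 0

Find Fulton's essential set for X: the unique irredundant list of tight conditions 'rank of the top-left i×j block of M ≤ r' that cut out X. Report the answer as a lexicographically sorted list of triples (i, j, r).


Computing R[i][j] = min implied NW-rank bound (n=4, 10 conditions):

  row 1: 0 | 1 | 1 | 1
  row 2: 0 | 1 | 2 | 2
  row 3: 1 | 2 | 3 | 3
  row 4: 1 | 2 | 3 | 4

giving w = (2, 3, 1, 4) via Δ²R.

|D(w)|=2, |Ess(w)|=1:

[(2, 1, 0)]


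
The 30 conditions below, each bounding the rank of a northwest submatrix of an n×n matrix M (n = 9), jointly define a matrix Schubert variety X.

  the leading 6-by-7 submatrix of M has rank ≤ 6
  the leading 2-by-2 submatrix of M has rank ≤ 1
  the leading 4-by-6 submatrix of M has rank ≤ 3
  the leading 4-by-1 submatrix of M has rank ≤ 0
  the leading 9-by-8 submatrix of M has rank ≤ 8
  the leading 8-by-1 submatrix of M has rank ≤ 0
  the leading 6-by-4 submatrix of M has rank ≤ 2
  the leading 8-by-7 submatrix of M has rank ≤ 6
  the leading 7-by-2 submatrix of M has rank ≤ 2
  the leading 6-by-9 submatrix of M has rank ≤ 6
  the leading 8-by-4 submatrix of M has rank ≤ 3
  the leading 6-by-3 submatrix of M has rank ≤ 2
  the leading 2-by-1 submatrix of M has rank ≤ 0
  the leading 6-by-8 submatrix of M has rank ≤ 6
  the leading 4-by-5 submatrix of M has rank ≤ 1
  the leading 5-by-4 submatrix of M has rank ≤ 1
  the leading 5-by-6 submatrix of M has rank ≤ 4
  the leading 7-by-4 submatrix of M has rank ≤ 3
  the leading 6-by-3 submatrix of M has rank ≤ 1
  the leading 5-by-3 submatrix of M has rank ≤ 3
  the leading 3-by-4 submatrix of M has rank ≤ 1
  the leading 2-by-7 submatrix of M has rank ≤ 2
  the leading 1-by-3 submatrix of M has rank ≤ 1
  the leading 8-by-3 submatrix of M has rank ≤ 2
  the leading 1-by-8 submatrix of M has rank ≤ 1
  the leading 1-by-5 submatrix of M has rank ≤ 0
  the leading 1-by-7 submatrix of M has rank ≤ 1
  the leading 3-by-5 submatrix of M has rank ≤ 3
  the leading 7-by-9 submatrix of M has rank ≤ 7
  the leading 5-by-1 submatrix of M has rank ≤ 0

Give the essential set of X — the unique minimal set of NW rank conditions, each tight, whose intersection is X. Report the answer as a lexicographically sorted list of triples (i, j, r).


Propagating the 30 rank bounds to every northwest block:

  row 1: 0 | 0 | 0 | 0 | 0 | 1 | 1 | 1 | 1
  row 2: 0 | 1 | 1 | 1 | 1 | 2 | 2 | 2 | 2
  row 3: 0 | 1 | 1 | 1 | 1 | 2 | 3 | 3 | 3
  row 4: 0 | 1 | 1 | 1 | 1 | 2 | 3 | 4 | 4
  row 5: 0 | 1 | 1 | 1 | 2 | 3 | 4 | 5 | 5
  row 6: 0 | 1 | 1 | 2 | 3 | 4 | 5 | 6 | 6
  row 7: 0 | 1 | 2 | 3 | 4 | 5 | 6 | 7 | 7
  row 8: 0 | 1 | 2 | 3 | 4 | 5 | 6 | 7 | 8
  row 9: 1 | 2 | 3 | 4 | 5 | 6 | 7 | 8 | 9

giving w = (6, 2, 7, 8, 5, 4, 3, 9, 1) via Δ²R.

|D(w)|=21, |Ess(w)|=5:

[(1, 5, 0), (4, 5, 1), (5, 4, 1), (6, 3, 1), (8, 1, 0)]


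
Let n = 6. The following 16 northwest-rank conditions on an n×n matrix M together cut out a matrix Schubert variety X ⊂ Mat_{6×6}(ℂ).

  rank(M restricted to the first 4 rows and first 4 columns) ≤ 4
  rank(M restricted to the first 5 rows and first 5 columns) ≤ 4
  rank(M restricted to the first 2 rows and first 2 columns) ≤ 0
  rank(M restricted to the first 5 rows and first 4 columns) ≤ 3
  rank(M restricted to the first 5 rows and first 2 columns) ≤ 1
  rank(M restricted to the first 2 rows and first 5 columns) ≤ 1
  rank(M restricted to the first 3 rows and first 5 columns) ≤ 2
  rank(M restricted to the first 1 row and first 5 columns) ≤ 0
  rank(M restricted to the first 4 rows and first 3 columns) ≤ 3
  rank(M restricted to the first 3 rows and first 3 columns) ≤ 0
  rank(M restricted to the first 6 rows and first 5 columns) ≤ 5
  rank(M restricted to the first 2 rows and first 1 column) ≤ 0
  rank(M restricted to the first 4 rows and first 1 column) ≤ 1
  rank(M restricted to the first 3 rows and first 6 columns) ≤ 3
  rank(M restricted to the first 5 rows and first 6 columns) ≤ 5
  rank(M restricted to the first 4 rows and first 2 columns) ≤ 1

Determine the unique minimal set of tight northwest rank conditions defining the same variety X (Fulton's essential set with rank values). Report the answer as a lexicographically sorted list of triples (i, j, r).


Propagating the 16 rank bounds to every northwest block:

  0, 0, 0, 0, 0, 1
  0, 0, 0, 1, 1, 2
  0, 0, 0, 1, 2, 3
  1, 1, 1, 2, 3, 4
  1, 1, 2, 3, 4, 5
  1, 2, 3, 4, 5, 6

reading off 1-entries of Δ²R: w = (6, 4, 5, 1, 3, 2).

ℓ(w)=12; the 3 essential cells (i,j,r):

[(1, 5, 0), (3, 3, 0), (5, 2, 1)]


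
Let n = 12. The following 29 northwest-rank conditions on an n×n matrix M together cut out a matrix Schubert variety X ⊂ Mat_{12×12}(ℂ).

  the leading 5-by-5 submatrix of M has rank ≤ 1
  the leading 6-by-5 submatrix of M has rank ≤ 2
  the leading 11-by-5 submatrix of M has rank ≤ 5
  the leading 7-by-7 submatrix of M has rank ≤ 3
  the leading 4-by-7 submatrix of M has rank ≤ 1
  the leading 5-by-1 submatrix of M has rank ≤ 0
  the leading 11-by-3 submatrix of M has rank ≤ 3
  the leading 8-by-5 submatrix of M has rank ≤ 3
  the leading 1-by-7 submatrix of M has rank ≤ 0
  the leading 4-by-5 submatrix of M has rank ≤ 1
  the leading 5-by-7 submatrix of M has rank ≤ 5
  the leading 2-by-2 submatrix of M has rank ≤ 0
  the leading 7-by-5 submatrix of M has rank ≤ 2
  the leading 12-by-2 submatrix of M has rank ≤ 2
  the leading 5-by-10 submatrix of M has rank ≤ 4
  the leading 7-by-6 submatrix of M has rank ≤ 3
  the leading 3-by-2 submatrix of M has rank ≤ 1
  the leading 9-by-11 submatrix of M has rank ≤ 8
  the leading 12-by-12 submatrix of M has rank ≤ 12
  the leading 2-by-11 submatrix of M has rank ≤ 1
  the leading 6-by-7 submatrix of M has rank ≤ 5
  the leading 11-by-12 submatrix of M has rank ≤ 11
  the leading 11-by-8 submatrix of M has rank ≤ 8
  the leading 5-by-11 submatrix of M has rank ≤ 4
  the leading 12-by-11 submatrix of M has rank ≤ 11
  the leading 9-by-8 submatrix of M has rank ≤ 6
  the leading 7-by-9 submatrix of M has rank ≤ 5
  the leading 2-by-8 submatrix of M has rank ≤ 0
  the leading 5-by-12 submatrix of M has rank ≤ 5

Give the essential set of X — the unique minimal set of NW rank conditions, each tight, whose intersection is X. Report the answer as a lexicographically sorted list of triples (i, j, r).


Computing R[i][j] = min implied NW-rank bound (n=12, 29 conditions):

  R[1]: 0  0  0  0  0  0  0  0  1  1  1  1
  R[2]: 0  0  0  0  0  0  0  0  1  1  1  2
  R[3]: 0  1  1  1  1  1  1  1  2  2  2  3
  R[4]: 0  1  1  1  1  1  1  2  3  3  3  4
  R[5]: 0  1  1  1  1  2  2  3  4  4  4  5
  R[6]: 1  2  2  2  2  3  3  4  5  5  5  6
  R[7]: 1  2  2  2  2  3  3  4  5  6  6  7
  R[8]: 1  2  3  3  3  4  4  5  6  7  7  8
  R[9]: 1  2  3  4  4  5  5  6  7  8  8  9
  R[10]: 1  2  3  4  5  6  6  7  8  9  9  10
  R[11]: 1  2  3  4  5  6  7  8  9  10  10  11
  R[12]: 1  2  3  4  5  6  7  8  9  10  11  12

hence w(1..12) = (9, 12, 2, 8, 6, 1, 10, 3, 4, 5, 7, 11).

D(w) has 33 cells with 7 SE-corners; essential set:

[(2, 8, 0), (2, 11, 1), (4, 7, 1), (5, 1, 0), (5, 5, 1), (7, 5, 2), (7, 7, 3)]


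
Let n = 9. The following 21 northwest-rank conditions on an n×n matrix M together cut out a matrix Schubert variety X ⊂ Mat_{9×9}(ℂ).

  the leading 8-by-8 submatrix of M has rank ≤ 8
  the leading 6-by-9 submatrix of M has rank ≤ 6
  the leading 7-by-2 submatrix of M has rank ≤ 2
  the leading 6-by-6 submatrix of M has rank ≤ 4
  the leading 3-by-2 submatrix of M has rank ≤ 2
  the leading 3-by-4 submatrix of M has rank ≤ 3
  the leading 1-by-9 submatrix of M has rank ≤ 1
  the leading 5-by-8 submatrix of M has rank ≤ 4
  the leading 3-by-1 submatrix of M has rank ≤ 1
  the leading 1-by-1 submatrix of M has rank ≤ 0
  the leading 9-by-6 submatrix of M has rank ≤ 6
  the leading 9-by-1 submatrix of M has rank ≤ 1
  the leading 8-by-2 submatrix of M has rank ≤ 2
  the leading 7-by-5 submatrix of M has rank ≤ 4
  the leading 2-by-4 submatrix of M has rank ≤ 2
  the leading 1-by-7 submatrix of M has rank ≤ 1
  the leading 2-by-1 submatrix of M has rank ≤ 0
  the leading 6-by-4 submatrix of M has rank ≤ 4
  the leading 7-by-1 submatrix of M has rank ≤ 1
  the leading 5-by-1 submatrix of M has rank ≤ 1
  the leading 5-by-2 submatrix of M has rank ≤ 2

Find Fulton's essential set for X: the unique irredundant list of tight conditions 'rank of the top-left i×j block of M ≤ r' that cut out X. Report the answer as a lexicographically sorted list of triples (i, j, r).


Recovering R(i,j) via the rank-extension bound from the 21 conditions:

  R[1]: 0  1  1  1  1  1  1  1  1
  R[2]: 0  1  2  2  2  2  2  2  2
  R[3]: 1  2  3  3  3  3  3  3  3
  R[4]: 1  2  3  4  4  4  4  4  4
  R[5]: 1  2  3  4  4  4  4  4  5
  R[6]: 1  2  3  4  4  4  5  5  6
  R[7]: 1  2  3  4  4  5  6  6  7
  R[8]: 1  2  3  4  5  6  7  7  8
  R[9]: 1  2  3  4  5  6  7  8  9

hence w(1..9) = (2, 3, 1, 4, 9, 7, 6, 5, 8).

ℓ(w)=9; the 4 essential cells (i,j,r):

[(2, 1, 0), (5, 8, 4), (6, 6, 4), (7, 5, 4)]


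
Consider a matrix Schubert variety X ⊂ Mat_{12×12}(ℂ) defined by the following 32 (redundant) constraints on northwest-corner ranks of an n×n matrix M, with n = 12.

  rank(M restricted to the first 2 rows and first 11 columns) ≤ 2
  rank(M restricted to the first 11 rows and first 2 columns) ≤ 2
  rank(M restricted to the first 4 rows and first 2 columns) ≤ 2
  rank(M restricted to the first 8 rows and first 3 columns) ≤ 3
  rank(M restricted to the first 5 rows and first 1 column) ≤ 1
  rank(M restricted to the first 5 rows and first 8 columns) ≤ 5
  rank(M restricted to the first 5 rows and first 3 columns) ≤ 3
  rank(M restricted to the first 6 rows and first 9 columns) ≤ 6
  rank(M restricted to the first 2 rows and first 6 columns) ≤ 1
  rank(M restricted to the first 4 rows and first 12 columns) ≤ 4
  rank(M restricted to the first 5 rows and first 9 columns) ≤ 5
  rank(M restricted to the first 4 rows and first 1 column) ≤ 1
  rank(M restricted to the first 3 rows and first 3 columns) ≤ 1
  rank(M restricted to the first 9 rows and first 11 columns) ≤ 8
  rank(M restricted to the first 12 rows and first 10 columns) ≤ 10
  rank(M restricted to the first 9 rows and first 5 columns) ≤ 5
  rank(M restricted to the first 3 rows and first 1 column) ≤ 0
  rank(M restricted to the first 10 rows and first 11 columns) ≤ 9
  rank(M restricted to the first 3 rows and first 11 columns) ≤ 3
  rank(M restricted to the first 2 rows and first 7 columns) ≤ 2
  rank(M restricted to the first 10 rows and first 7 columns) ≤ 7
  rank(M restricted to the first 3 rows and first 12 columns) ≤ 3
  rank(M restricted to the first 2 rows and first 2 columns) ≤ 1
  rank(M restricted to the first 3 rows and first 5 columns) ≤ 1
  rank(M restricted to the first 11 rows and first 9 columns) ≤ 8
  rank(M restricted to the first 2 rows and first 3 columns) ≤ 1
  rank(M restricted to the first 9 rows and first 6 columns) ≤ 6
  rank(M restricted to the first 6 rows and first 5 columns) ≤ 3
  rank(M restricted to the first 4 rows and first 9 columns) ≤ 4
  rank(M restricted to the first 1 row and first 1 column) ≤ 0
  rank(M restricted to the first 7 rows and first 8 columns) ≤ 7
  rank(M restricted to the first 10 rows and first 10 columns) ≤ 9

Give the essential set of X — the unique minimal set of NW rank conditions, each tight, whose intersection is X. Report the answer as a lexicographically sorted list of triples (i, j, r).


Recovering R(i,j) via the rank-extension bound from the 32 conditions:

  row 1: 0 | 1 | 1 | 1 | 1 | 1 | 1 | 1 | 1 | 1 | 1 | 1
  row 2: 0 | 1 | 1 | 1 | 1 | 1 | 2 | 2 | 2 | 2 | 2 | 2
  row 3: 0 | 1 | 1 | 1 | 1 | 2 | 3 | 3 | 3 | 3 | 3 | 3
  row 4: 1 | 2 | 2 | 2 | 2 | 3 | 4 | 4 | 4 | 4 | 4 | 4
  row 5: 1 | 2 | 3 | 3 | 3 | 4 | 5 | 5 | 5 | 5 | 5 | 5
  row 6: 1 | 2 | 3 | 3 | 3 | 4 | 5 | 6 | 6 | 6 | 6 | 6
  row 7: 1 | 2 | 3 | 4 | 4 | 5 | 6 | 7 | 7 | 7 | 7 | 7
  row 8: 1 | 2 | 3 | 4 | 5 | 6 | 7 | 8 | 8 | 8 | 8 | 8
  row 9: 1 | 2 | 3 | 4 | 5 | 6 | 7 | 8 | 8 | 8 | 8 | 9
  row 10: 1 | 2 | 3 | 4 | 5 | 6 | 7 | 8 | 8 | 9 | 9 | 10
  row 11: 1 | 2 | 3 | 4 | 5 | 6 | 7 | 8 | 8 | 9 | 10 | 11
  row 12: 1 | 2 | 3 | 4 | 5 | 6 | 7 | 8 | 9 | 10 | 11 | 12

giving w = (2, 7, 6, 1, 3, 8, 4, 5, 12, 10, 11, 9) via Δ²R.

6 SE-corners of the 17-cell Rothe diagram give Ess(w):

[(2, 6, 1), (3, 1, 0), (3, 5, 1), (6, 5, 3), (9, 11, 8), (11, 9, 8)]


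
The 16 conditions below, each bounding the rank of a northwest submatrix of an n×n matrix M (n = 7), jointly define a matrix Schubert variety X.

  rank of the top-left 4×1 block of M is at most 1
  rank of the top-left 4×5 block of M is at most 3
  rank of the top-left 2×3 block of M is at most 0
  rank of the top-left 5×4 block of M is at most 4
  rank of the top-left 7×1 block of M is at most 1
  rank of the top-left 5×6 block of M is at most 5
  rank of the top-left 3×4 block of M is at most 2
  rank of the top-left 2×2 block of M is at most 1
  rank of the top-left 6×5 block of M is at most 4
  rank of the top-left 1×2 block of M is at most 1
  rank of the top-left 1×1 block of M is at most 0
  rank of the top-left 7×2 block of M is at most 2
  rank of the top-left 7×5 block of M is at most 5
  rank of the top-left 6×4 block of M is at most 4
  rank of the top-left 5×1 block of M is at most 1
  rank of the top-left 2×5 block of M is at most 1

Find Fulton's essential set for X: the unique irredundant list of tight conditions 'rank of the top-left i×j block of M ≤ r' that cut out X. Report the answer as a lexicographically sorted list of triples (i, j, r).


Recovering R(i,j) via the rank-extension bound from the 16 conditions:

  R[1]: 0, 0, 0, 1, 1, 1, 1
  R[2]: 0, 0, 0, 1, 1, 2, 2
  R[3]: 1, 1, 1, 2, 2, 3, 3
  R[4]: 1, 2, 2, 3, 3, 4, 4
  R[5]: 1, 2, 3, 4, 4, 5, 5
  R[6]: 1, 2, 3, 4, 4, 5, 6
  R[7]: 1, 2, 3, 4, 5, 6, 7

hence w(1..7) = (4, 6, 1, 2, 3, 7, 5).

Rothe diagram D(w) (8 cells), 3 SE-corners (essential conditions):

[(2, 3, 0), (2, 5, 1), (6, 5, 4)]
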